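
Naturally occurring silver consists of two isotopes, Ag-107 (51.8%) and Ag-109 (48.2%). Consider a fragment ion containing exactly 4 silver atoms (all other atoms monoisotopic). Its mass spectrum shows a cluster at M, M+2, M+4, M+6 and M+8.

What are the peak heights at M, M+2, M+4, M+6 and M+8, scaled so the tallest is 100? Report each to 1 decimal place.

Expanding (0.518 + 0.482)^4:
P(M) = 0.518^4 = 0.071998
P(M+2) = 4 × 0.518^3 × 0.482^1 = 0.267976
P(M+4) = 6 × 0.518^2 × 0.482^2 = 0.374029
P(M+6) = 4 × 0.518^1 × 0.482^3 = 0.232023
P(M+8) = 0.482^4 = 0.053974
The M+4 peak is largest (0.374029); scaling to 100 gives 19.2 : 71.6 : 100.0 : 62.0 : 14.4.

19.2 : 71.6 : 100.0 : 62.0 : 14.4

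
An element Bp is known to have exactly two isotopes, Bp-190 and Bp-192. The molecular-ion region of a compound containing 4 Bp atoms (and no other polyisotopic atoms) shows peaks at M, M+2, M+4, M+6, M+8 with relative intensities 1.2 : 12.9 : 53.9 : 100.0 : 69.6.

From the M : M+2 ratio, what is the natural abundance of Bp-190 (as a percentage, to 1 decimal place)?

Let p = fractional abundance of Bp-190. I(M+2)/I(M) = [C(4,1)·p^3·(1−p)] / p^4 = 4·(1−p)/p = 12.9/1.2 = 10.7500
(1−p)/p = 10.7500/4 = 2.6875  ⇒  p = 1/(1 + 2.6875) = 0.2712
Bp-190: 27.1%, Bp-192: 72.9%.

27.1%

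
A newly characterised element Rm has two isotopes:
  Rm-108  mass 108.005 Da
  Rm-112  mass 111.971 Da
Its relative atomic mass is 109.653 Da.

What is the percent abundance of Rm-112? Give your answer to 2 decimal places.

41.55%

With x = fraction of Rm-108 (so Rm-112 is 1 − x):
108.005·x + 111.971·(1 − x) = 109.653
(108.005 − 111.971)·x = 109.653 − 111.971
x = -2.318 / -3.966 = 0.58447 → 58.45% Rm-108, 41.55% Rm-112.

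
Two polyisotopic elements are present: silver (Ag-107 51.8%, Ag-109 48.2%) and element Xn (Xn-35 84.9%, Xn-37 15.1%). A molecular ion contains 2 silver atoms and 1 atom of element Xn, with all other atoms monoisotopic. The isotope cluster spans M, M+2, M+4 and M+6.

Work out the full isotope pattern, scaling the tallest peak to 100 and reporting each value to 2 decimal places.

Silver pattern (n=2): 0.268324 : 0.499352 : 0.232324
Element Xn pattern (n=1): 0.8490 : 0.1510
Convolve the two distributions (both contribute in 2-u steps):
  M: 0.268324×0.8490 = 0.227807
  M+2: 0.268324×0.1510 + 0.499352×0.8490 = 0.464467
  M+4: 0.499352×0.1510 + 0.232324×0.8490 = 0.272645
  M+6: 0.232324×0.1510 = 0.035081
Scale to base peak (0.464467) = 100: 49.05 : 100.00 : 58.70 : 7.55

49.05 : 100.00 : 58.70 : 7.55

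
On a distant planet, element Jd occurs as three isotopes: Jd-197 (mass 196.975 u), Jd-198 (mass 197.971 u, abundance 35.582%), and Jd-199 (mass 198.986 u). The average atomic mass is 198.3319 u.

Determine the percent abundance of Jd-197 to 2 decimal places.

The remaining 64.418% is split between Jd-197 (fraction x) and Jd-199 (fraction 0.64418 − x).
Substituting: 196.975x + 198.986(0.64418 − x) = 127.88985878
(196.975 − 198.986)x = -0.2929427  ⇒  x = 0.14567, y = 0.49851
Jd-197: 14.57%, Jd-199: 49.85%.

14.57%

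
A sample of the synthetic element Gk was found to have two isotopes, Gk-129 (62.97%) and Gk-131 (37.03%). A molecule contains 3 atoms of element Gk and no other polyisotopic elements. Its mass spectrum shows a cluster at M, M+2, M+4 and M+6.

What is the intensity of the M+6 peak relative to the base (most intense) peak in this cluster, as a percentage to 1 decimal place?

Term probabilities: M 0.2497, M+2 0.4405, M+4 0.2590, M+6 0.0508. Base peak = M+2.
P(M+2) = C(3,1) × 0.6297^2 × 0.3703^1 = 3 × 0.39652209 × 0.3703 = 0.440496 (base)
P(M+6) = C(3,3) × 0.6297^0 × 0.3703^3 = 1 × 1.0000 × 0.05077631 = 0.050776
Relative intensity = 0.050776 / 0.440496 × 100 = 11.5

11.5%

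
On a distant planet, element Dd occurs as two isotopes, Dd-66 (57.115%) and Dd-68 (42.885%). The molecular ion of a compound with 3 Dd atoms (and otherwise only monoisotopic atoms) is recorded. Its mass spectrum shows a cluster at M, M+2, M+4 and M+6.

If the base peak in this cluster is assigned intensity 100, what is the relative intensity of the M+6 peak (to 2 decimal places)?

Binomial terms of (0.57115 + 0.42885)^3: M 0.1863, M+2 0.4197, M+4 0.3151, M+6 0.0789 → M+2 is the base peak.
P(M+2) = C(3,1) × 0.57115^2 × 0.42885^1 = 3 × 0.32621232 × 0.42885 = 0.419688 (base)
P(M+6) = C(3,3) × 0.57115^0 × 0.42885^3 = 1 × 1.0000 × 0.0788708 = 0.078871
Relative intensity = 0.078871 / 0.419688 × 100 = 18.79

18.79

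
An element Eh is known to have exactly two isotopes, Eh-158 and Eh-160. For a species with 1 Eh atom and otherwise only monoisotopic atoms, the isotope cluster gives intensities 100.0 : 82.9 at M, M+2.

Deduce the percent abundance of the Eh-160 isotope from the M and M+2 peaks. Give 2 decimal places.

Let p = fractional abundance of Eh-158. I(M+2)/I(M) = [C(1,1)·p^0·(1−p)] / p^1 = 1·(1−p)/p = 82.9/100.0 = 0.8290
(1−p)/p = 0.8290/1 = 0.8290  ⇒  p = 1/(1 + 0.8290) = 0.5467
Eh-158: 54.67%, Eh-160: 45.33%.

45.33%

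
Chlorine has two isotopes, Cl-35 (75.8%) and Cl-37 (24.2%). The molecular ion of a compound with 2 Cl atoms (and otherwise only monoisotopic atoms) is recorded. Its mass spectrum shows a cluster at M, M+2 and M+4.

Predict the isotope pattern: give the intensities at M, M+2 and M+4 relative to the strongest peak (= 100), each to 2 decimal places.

Each Cl atom is independently Cl-35 (p = 0.758) or Cl-37 (q = 0.242); the cluster is the binomial expansion (p + q)^2.
P(M) = 0.758^2 = 0.574564
P(M+2) = 2 × 0.758^1 × 0.242^1 = 0.366872
P(M+4) = 0.242^2 = 0.058564
The M peak is largest (0.574564); scaling to 100 gives 100.00 : 63.85 : 10.19.

100.00 : 63.85 : 10.19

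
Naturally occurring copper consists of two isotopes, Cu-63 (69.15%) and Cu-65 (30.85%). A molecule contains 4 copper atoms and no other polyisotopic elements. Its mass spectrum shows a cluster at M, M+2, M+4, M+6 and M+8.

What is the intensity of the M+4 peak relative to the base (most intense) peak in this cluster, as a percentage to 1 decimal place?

66.9%

Binomial terms of (0.6915 + 0.3085)^4: M 0.2286, M+2 0.4080, M+4 0.2731, M+6 0.0812, M+8 0.0091 → M+2 is the base peak.
P(M+2) = C(4,1) × 0.6915^3 × 0.3085^1 = 4 × 0.33065611 × 0.3085 = 0.408030 (base)
P(M+4) = C(4,2) × 0.6915^2 × 0.3085^2 = 6 × 0.47817225 × 0.09517225 = 0.273052
Relative intensity = 0.273052 / 0.408030 × 100 = 66.9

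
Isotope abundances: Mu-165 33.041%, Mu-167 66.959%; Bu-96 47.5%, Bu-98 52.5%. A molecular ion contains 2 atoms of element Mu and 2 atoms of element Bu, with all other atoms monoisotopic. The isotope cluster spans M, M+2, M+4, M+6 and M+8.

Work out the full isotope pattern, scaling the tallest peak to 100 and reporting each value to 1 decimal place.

7.0 : 43.8 : 100.0 : 98.2 : 35.1

Element Mu pattern (n=2): 0.10917077 : 0.44247846 : 0.44835077
Element Bu pattern (n=2): 0.225625 : 0.49875 : 0.275625
Convolve the two distributions (both contribute in 2-u steps):
  M: 0.10917077×0.225625 = 0.024632
  M+2: 0.10917077×0.49875 + 0.44247846×0.225625 = 0.154283
  M+4: 0.10917077×0.275625 + 0.44247846×0.49875 + 0.44835077×0.225625 = 0.351935
  M+6: 0.44247846×0.275625 + 0.44835077×0.49875 = 0.345573
  M+8: 0.44835077×0.275625 = 0.123577
Scale to base peak (0.351935) = 100: 7.0 : 43.8 : 100.0 : 98.2 : 35.1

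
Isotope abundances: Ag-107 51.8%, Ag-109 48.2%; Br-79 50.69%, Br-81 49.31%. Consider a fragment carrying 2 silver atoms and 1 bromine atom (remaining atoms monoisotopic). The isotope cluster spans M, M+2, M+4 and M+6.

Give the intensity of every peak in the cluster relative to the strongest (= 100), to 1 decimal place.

35.3 : 100.0 : 94.4 : 29.7

Silver pattern (n=2): 0.268324 : 0.499352 : 0.232324
Bromine pattern (n=1): 0.5069 : 0.4931
Convolve the two distributions (both contribute in 2-u steps):
  M: 0.268324×0.5069 = 0.136013
  M+2: 0.268324×0.4931 + 0.499352×0.5069 = 0.385432
  M+4: 0.499352×0.4931 + 0.232324×0.5069 = 0.363996
  M+6: 0.232324×0.4931 = 0.114559
Scale to base peak (0.385432) = 100: 35.3 : 100.0 : 94.4 : 29.7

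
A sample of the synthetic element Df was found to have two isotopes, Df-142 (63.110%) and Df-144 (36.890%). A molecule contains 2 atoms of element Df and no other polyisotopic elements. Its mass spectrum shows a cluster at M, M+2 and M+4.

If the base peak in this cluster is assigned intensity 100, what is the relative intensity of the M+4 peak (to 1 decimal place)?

Term probabilities: M 0.3983, M+2 0.4656, M+4 0.1361. Base peak = M+2.
P(M+2) = C(2,1) × 0.63110^1 × 0.36890^1 = 2 × 0.6311 × 0.3689 = 0.465626 (base)
P(M+4) = C(2,2) × 0.63110^0 × 0.36890^2 = 1 × 1.0000 × 0.13608721 = 0.136087
Relative intensity = 0.136087 / 0.465626 × 100 = 29.2

29.2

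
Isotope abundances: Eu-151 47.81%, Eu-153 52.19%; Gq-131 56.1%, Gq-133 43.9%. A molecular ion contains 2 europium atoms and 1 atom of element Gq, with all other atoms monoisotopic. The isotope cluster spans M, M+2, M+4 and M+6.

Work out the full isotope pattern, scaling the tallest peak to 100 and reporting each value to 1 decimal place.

33.7 : 100.0 : 97.8 : 31.4

Europium pattern (n=2): 0.22857961 : 0.49904078 : 0.27237961
Element Gq pattern (n=1): 0.5610 : 0.4390
Convolve the two distributions (both contribute in 2-u steps):
  M: 0.22857961×0.5610 = 0.128233
  M+2: 0.22857961×0.4390 + 0.49904078×0.5610 = 0.380308
  M+4: 0.49904078×0.4390 + 0.27237961×0.5610 = 0.371884
  M+6: 0.27237961×0.4390 = 0.119575
Scale to base peak (0.380308) = 100: 33.7 : 100.0 : 97.8 : 31.4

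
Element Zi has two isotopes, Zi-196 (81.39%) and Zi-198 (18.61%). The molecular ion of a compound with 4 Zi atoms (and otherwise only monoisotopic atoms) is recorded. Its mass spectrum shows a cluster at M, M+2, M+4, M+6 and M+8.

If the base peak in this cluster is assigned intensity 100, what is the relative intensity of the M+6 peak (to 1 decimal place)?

4.8

Binomial terms of (0.8139 + 0.1861)^4: M 0.4388, M+2 0.4013, M+4 0.1377, M+6 0.0210, M+8 0.0012 → M is the base peak.
P(M) = C(4,0) × 0.8139^4 × 0.1861^0 = 1 × 0.43881776 × 1.0000 = 0.438818 (base)
P(M+6) = C(4,3) × 0.8139^1 × 0.1861^3 = 4 × 0.8139 × 0.00644524 = 0.020983
Relative intensity = 0.020983 / 0.438818 × 100 = 4.8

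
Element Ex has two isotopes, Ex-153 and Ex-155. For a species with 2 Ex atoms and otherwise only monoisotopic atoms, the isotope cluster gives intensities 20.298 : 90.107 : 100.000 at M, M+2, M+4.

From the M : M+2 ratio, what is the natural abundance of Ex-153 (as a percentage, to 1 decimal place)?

Let p = fractional abundance of Ex-153. I(M+2)/I(M) = [C(2,1)·p^1·(1−p)] / p^2 = 2·(1−p)/p = 90.107/20.298 = 4.4392
(1−p)/p = 4.4392/2 = 2.2196  ⇒  p = 1/(1 + 2.2196) = 0.3106
Ex-153: 31.1%, Ex-155: 68.9%.

31.1%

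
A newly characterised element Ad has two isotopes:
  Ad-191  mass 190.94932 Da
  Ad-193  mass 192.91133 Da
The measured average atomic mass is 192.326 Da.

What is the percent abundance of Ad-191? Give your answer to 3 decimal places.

With x = fraction of Ad-191 (so Ad-193 is 1 − x):
190.94932·x + 192.91133·(1 − x) = 192.326
(190.94932 − 192.91133)·x = 192.326 − 192.91133
x = -0.58533 / -1.96201 = 0.29833 → 29.833% Ad-191, 70.167% Ad-193.

29.833%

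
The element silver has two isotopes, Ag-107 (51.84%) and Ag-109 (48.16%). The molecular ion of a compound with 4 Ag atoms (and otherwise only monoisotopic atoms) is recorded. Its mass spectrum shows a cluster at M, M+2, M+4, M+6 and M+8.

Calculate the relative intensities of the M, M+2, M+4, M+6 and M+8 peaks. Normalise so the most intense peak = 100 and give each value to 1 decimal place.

19.3 : 71.8 : 100.0 : 61.9 : 14.4

The 4 Ag atoms are independent, so intensities follow the terms of (0.5184 + 0.4816)^4.
P(M) = 0.5184^4 = 0.072220
P(M+2) = 4 × 0.5184^3 × 0.4816^1 = 0.268375
P(M+4) = 6 × 0.5184^2 × 0.4816^2 = 0.373985
P(M+6) = 4 × 0.5184^1 × 0.4816^3 = 0.231624
P(M+8) = 0.4816^4 = 0.053795
The M+4 peak is largest (0.373985); scaling to 100 gives 19.3 : 71.8 : 100.0 : 61.9 : 14.4.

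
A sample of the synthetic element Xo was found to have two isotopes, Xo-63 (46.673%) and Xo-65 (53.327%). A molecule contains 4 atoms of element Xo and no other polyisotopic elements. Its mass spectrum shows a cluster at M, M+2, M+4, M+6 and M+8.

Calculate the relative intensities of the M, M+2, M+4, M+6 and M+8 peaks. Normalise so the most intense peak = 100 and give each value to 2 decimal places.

Expanding (0.46673 + 0.53327)^4:
P(M) = 0.46673^4 = 0.047453
P(M+2) = 4 × 0.46673^3 × 0.53327^1 = 0.216872
P(M+4) = 6 × 0.46673^2 × 0.53327^2 = 0.371687
P(M+6) = 4 × 0.46673^1 × 0.53327^3 = 0.283118
P(M+8) = 0.53327^4 = 0.080870
The M+4 peak is largest (0.371687); scaling to 100 gives 12.77 : 58.35 : 100.00 : 76.17 : 21.76.

12.77 : 58.35 : 100.00 : 76.17 : 21.76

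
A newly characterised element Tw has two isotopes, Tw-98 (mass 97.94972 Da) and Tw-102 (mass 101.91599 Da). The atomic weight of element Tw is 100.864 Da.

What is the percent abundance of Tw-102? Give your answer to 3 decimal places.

Writing the weighted mean with unknown fraction x of Tw-98:
97.94972·x + 101.91599·(1 − x) = 100.864
(97.94972 − 101.91599)·x = 100.864 − 101.91599
x = -1.05199 / -3.96627 = 0.26523 → 26.523% Tw-98, 73.477% Tw-102.

73.477%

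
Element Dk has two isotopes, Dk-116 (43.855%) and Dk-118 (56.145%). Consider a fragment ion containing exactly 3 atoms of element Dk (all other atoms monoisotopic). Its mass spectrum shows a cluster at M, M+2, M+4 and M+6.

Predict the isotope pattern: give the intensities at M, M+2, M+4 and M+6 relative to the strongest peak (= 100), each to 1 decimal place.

Expanding (0.43855 + 0.56145)^3:
P(M) = 0.43855^3 = 0.084345
P(M+2) = 3 × 0.43855^2 × 0.56145^1 = 0.323944
P(M+4) = 3 × 0.43855^1 × 0.56145^2 = 0.414727
P(M+6) = 0.56145^3 = 0.176984
The M+4 peak is largest (0.414727); scaling to 100 gives 20.3 : 78.1 : 100.0 : 42.7.

20.3 : 78.1 : 100.0 : 42.7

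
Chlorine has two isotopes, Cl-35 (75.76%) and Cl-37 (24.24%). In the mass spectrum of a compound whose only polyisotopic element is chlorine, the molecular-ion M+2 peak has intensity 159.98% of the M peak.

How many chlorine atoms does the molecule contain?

5

With n Cl atoms, P(M+2)/P(M) = C(n,1)·p^(n−1)q / p^n = n·q/p = n · 0.2424/0.7576.
n = 1.5998 × 0.7576/0.2424 = 5.00 ≈ 5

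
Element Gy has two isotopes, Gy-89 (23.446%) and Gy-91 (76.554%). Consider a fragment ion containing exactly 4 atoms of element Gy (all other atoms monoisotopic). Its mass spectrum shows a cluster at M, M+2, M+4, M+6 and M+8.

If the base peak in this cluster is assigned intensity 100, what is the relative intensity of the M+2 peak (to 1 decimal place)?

9.4

Binomial terms of (0.23446 + 0.76554)^4: M 0.0030, M+2 0.0395, M+4 0.1933, M+6 0.4208, M+8 0.3435 → M+6 is the base peak.
P(M+6) = C(4,3) × 0.23446^1 × 0.76554^3 = 4 × 0.23446 × 0.44864586 = 0.420758 (base)
P(M+2) = C(4,1) × 0.23446^3 × 0.76554^1 = 4 × 0.01288862 × 0.76554 = 0.039467
Relative intensity = 0.039467 / 0.420758 × 100 = 9.4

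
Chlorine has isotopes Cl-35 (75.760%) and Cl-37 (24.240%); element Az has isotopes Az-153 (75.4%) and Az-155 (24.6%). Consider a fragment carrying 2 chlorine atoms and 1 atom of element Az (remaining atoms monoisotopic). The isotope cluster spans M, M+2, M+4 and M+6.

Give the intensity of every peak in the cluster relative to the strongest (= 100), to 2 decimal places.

Chlorine pattern (n=2): 0.57395776 : 0.36728448 : 0.05875776
Element Az pattern (n=1): 0.7540 : 0.2460
Convolve the two distributions (both contribute in 2-u steps):
  M: 0.57395776×0.7540 = 0.432764
  M+2: 0.57395776×0.2460 + 0.36728448×0.7540 = 0.418126
  M+4: 0.36728448×0.2460 + 0.05875776×0.7540 = 0.134655
  M+6: 0.05875776×0.2460 = 0.014454
Scale to base peak (0.432764) = 100: 100.00 : 96.62 : 31.12 : 3.34

100.00 : 96.62 : 31.12 : 3.34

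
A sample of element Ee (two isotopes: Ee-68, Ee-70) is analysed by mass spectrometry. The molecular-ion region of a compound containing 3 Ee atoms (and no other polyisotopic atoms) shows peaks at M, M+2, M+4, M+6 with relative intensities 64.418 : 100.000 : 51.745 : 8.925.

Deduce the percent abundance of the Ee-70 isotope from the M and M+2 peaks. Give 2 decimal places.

34.10%

Let p = fractional abundance of Ee-68. I(M+2)/I(M) = [C(3,1)·p^2·(1−p)] / p^3 = 3·(1−p)/p = 100.000/64.418 = 1.5524
(1−p)/p = 1.5524/3 = 0.5175  ⇒  p = 1/(1 + 0.5175) = 0.6590
Ee-68: 65.90%, Ee-70: 34.10%.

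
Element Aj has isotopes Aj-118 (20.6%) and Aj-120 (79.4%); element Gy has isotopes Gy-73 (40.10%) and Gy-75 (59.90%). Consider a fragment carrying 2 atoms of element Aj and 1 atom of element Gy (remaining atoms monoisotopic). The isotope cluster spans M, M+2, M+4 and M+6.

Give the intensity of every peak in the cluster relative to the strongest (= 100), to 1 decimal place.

Element Aj pattern (n=2): 0.042436 : 0.327128 : 0.630436
Element Gy pattern (n=1): 0.4010 : 0.5990
Convolve the two distributions (both contribute in 2-u steps):
  M: 0.042436×0.4010 = 0.017017
  M+2: 0.042436×0.5990 + 0.327128×0.4010 = 0.156597
  M+4: 0.327128×0.5990 + 0.630436×0.4010 = 0.448755
  M+6: 0.630436×0.5990 = 0.377631
Scale to base peak (0.448755) = 100: 3.8 : 34.9 : 100.0 : 84.2

3.8 : 34.9 : 100.0 : 84.2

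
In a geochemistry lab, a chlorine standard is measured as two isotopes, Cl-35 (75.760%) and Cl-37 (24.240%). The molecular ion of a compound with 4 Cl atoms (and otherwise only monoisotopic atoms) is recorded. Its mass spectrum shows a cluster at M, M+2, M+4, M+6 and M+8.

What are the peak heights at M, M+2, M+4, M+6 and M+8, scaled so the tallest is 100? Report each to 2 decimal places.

78.14 : 100.00 : 47.99 : 10.24 : 0.82

Each Cl atom is independently Cl-35 (p = 0.75760) or Cl-37 (q = 0.24240); the cluster is the binomial expansion (p + q)^4.
P(M) = 0.75760^4 = 0.329428
P(M+2) = 4 × 0.75760^3 × 0.24240^1 = 0.421612
P(M+4) = 6 × 0.75760^2 × 0.24240^2 = 0.202347
P(M+6) = 4 × 0.75760^1 × 0.24240^3 = 0.043162
P(M+8) = 0.24240^4 = 0.003452
The M+2 peak is largest (0.421612); scaling to 100 gives 78.14 : 100.00 : 47.99 : 10.24 : 0.82.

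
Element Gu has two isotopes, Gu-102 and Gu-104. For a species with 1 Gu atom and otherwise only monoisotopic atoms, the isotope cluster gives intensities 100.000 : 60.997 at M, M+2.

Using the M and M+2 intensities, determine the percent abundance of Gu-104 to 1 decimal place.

37.9%

If p is the fraction of Gu that is Gu-102, then I(M+2)/I(M) = [C(1,1)·p^0·(1−p)] / p^1 = 1·(1−p)/p = 60.997/100.000 = 0.6100
(1−p)/p = 0.6100/1 = 0.6100  ⇒  p = 1/(1 + 0.6100) = 0.6211
Gu-102: 62.1%, Gu-104: 37.9%.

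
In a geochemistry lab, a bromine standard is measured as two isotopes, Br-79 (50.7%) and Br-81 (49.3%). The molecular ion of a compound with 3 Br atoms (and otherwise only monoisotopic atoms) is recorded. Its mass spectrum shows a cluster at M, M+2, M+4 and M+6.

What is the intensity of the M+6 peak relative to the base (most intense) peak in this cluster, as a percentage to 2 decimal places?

31.52%

(0.507 + 0.493)^3 gives M 0.1303, M+2 0.3802, M+4 0.3697, M+6 0.1198; the largest is M+2.
P(M+2) = C(3,1) × 0.507^2 × 0.493^1 = 3 × 0.257049 × 0.4930 = 0.380175 (base)
P(M+6) = C(3,3) × 0.507^0 × 0.493^3 = 1 × 1.0000 × 0.11982316 = 0.119823
Relative intensity = 0.119823 / 0.380175 × 100 = 31.52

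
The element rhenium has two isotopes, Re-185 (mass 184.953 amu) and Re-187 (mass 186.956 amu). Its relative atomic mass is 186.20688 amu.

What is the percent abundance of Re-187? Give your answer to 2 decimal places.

62.60%

Let x be the fractional abundance of Re-185; then Re-187 has abundance 1 − x.
184.953·x + 186.956·(1 − x) = 186.20688
(184.953 − 186.956)·x = 186.20688 − 186.956
x = -0.74912 / -2.003 = 0.37400 → 37.40% Re-185, 62.60% Re-187.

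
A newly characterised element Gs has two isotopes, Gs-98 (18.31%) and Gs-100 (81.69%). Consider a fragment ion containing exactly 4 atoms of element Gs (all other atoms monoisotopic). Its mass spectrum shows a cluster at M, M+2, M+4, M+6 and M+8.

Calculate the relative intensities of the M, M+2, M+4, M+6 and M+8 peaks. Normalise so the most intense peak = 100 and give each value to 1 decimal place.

Each Gs atom is independently Gs-98 (p = 0.1831) or Gs-100 (q = 0.8169); the cluster is the binomial expansion (p + q)^4.
P(M) = 0.1831^4 = 0.001124
P(M+2) = 4 × 0.1831^3 × 0.8169^1 = 0.020058
P(M+4) = 6 × 0.1831^2 × 0.8169^2 = 0.134235
P(M+6) = 4 × 0.1831^1 × 0.8169^3 = 0.399259
P(M+8) = 0.8169^4 = 0.445323
The M+8 peak is largest (0.445323); scaling to 100 gives 0.3 : 4.5 : 30.1 : 89.7 : 100.0.

0.3 : 4.5 : 30.1 : 89.7 : 100.0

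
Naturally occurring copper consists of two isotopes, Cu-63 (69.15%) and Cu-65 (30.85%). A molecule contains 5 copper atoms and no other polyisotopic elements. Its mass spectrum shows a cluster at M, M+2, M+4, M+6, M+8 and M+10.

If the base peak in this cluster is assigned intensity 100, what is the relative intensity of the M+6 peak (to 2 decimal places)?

Term probabilities: M 0.1581, M+2 0.3527, M+4 0.3147, M+6 0.1404, M+8 0.0313, M+10 0.0028. Base peak = M+2.
P(M+2) = C(5,1) × 0.6915^4 × 0.3085^1 = 5 × 0.2286487 × 0.3085 = 0.352691 (base)
P(M+6) = C(5,3) × 0.6915^2 × 0.3085^3 = 10 × 0.47817225 × 0.02936064 = 0.140394
Relative intensity = 0.140394 / 0.352691 × 100 = 39.81

39.81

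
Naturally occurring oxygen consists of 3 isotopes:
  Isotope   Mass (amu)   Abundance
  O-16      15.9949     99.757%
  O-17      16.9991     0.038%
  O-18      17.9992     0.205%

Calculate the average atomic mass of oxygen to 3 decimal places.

The abundance-weighted mean is 0.99757 × 15.9949 + 0.00038 × 16.9991 + 0.00205 × 17.9992
= 15.95603 + 0.00646 + 0.03690 = 15.99939 amu

15.999 amu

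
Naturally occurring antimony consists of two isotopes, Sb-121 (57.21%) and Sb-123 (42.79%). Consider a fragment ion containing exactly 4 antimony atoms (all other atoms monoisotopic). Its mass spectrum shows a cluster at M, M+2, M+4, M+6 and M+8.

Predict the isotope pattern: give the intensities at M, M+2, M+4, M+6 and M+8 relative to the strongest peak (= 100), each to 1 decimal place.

29.8 : 89.1 : 100.0 : 49.9 : 9.3

Expanding (0.5721 + 0.4279)^4:
P(M) = 0.5721^4 = 0.107124
P(M+2) = 4 × 0.5721^3 × 0.4279^1 = 0.320493
P(M+4) = 6 × 0.5721^2 × 0.4279^2 = 0.359567
P(M+6) = 4 × 0.5721^1 × 0.4279^3 = 0.179291
P(M+8) = 0.4279^4 = 0.033525
The M+4 peak is largest (0.359567); scaling to 100 gives 29.8 : 89.1 : 100.0 : 49.9 : 9.3.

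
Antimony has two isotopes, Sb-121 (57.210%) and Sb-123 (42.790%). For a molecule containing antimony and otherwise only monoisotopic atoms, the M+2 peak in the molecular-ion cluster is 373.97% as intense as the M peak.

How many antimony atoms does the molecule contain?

For n independent Sb atoms, I(M+2)/I(M) = n · (abundance Sb-123) / (abundance Sb-121) = n · 0.42790/0.57210.
n = 3.7397 × 0.57210/0.42790 = 5.00 ≈ 5

5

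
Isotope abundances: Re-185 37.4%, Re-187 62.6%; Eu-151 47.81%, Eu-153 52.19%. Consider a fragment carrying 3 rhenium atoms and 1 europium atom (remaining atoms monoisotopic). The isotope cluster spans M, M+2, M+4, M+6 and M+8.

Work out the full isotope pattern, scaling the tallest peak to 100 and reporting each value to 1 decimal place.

Rhenium pattern (n=3): 0.05231362 : 0.26268713 : 0.43968487 : 0.24531438
Europium pattern (n=1): 0.4781 : 0.5219
Convolve the two distributions (both contribute in 2-u steps):
  M: 0.05231362×0.4781 = 0.025011
  M+2: 0.05231362×0.5219 + 0.26268713×0.4781 = 0.152893
  M+4: 0.26268713×0.5219 + 0.43968487×0.4781 = 0.347310
  M+6: 0.43968487×0.5219 + 0.24531438×0.4781 = 0.346756
  M+8: 0.24531438×0.5219 = 0.128030
Scale to base peak (0.347310) = 100: 7.2 : 44.0 : 100.0 : 99.8 : 36.9

7.2 : 44.0 : 100.0 : 99.8 : 36.9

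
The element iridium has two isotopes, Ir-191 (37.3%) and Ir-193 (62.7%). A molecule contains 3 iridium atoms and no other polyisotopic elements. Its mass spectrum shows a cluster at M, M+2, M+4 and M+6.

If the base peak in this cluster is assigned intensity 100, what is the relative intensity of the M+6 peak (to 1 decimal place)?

Term probabilities: M 0.0519, M+2 0.2617, M+4 0.4399, M+6 0.2465. Base peak = M+4.
P(M+4) = C(3,2) × 0.373^1 × 0.627^2 = 3 × 0.3730 × 0.393129 = 0.439911 (base)
P(M+6) = C(3,3) × 0.373^0 × 0.627^3 = 1 × 1.0000 × 0.24649188 = 0.246492
Relative intensity = 0.246492 / 0.439911 × 100 = 56.0

56.0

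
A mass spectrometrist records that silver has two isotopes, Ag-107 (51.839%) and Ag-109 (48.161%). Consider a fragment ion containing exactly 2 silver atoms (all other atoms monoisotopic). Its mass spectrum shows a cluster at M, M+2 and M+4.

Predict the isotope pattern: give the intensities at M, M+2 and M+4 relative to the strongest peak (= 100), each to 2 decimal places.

53.82 : 100.00 : 46.45

Each Ag atom is independently Ag-107 (p = 0.51839) or Ag-109 (q = 0.48161); the cluster is the binomial expansion (p + q)^2.
P(M) = 0.51839^2 = 0.268728
P(M+2) = 2 × 0.51839^1 × 0.48161^1 = 0.499324
P(M+4) = 0.48161^2 = 0.231948
The M+2 peak is largest (0.499324); scaling to 100 gives 53.82 : 100.00 : 46.45.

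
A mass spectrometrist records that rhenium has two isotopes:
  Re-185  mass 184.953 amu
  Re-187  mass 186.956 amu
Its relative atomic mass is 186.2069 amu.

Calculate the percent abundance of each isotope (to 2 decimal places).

Writing the weighted mean with unknown fraction x of Re-185:
184.953·x + 186.956·(1 − x) = 186.2069
(184.953 − 186.956)·x = 186.2069 − 186.956
x = -0.7491 / -2.003 = 0.37399 → 37.40% Re-185, 62.60% Re-187.

Re-185: 37.40%, Re-187: 62.60%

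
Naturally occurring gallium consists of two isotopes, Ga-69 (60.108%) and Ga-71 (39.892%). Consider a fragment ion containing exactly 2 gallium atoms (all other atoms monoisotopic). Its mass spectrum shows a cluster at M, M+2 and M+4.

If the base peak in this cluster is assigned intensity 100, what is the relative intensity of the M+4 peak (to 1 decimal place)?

33.2

(0.60108 + 0.39892)^2 gives M 0.3613, M+2 0.4796, M+4 0.1591; the largest is M+2.
P(M+2) = C(2,1) × 0.60108^1 × 0.39892^1 = 2 × 0.60108 × 0.39892 = 0.479566 (base)
P(M+4) = C(2,2) × 0.60108^0 × 0.39892^2 = 1 × 1.0000 × 0.15913717 = 0.159137
Relative intensity = 0.159137 / 0.479566 × 100 = 33.2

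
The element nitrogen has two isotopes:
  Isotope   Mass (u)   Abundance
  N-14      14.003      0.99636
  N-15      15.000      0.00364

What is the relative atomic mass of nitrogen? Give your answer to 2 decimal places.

14.01 u

Ar = Σ fᵢ·mᵢ = 0.99636 × 14.003 + 0.00364 × 15.000
= 13.9520 + 0.0546 = 14.0066 u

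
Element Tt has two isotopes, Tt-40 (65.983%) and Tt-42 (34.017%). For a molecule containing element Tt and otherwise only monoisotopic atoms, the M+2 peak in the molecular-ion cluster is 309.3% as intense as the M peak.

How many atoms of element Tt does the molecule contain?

6

For n independent Tt atoms, I(M+2)/I(M) = n · (abundance Tt-42) / (abundance Tt-40) = n · 0.34017/0.65983.
n = 3.093 × 0.65983/0.34017 = 6.00 ≈ 6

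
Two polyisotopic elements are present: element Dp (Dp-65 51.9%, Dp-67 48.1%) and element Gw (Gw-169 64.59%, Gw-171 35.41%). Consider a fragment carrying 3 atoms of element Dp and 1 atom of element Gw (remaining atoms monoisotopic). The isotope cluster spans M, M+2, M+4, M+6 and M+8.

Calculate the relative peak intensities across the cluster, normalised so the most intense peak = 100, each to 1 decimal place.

Element Dp pattern (n=3): 0.13979836 : 0.38868792 : 0.36022908 : 0.11128464
Element Gw pattern (n=1): 0.6459 : 0.3541
Convolve the two distributions (both contribute in 2-u steps):
  M: 0.13979836×0.6459 = 0.090296
  M+2: 0.13979836×0.3541 + 0.38868792×0.6459 = 0.300556
  M+4: 0.38868792×0.3541 + 0.36022908×0.6459 = 0.370306
  M+6: 0.36022908×0.3541 + 0.11128464×0.6459 = 0.199436
  M+8: 0.11128464×0.3541 = 0.039406
Scale to base peak (0.370306) = 100: 24.4 : 81.2 : 100.0 : 53.9 : 10.6

24.4 : 81.2 : 100.0 : 53.9 : 10.6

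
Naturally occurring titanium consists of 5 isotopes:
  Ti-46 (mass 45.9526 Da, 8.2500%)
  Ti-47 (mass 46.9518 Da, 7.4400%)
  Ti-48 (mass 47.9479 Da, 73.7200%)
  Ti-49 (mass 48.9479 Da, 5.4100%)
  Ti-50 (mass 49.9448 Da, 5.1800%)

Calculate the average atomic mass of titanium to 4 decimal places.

Ar = Σ fᵢ·mᵢ = 0.082500 × 45.9526 + 0.074400 × 46.9518 + 0.737200 × 47.9479 + 0.054100 × 48.9479 + 0.051800 × 49.9448
= 3.79109 + 3.49321 + 35.34719 + 2.64808 + 2.58714 = 47.86671 Da

47.8667 Da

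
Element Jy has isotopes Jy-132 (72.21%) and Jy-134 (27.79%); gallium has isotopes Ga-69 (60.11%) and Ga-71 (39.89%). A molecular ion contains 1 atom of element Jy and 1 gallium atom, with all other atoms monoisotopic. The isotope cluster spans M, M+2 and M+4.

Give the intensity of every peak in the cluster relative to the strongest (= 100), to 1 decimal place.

95.4 : 100.0 : 24.4

Element Jy pattern (n=1): 0.7221 : 0.2779
Gallium pattern (n=1): 0.6011 : 0.3989
Convolve the two distributions (both contribute in 2-u steps):
  M: 0.7221×0.6011 = 0.434054
  M+2: 0.7221×0.3989 + 0.2779×0.6011 = 0.455091
  M+4: 0.2779×0.3989 = 0.110854
Scale to base peak (0.455091) = 100: 95.4 : 100.0 : 24.4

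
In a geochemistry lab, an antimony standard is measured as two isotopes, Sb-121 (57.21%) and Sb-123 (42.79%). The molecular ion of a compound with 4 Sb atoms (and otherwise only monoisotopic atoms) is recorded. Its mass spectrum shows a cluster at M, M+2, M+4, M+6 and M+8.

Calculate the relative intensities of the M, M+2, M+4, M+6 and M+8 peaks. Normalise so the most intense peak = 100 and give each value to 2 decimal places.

29.79 : 89.13 : 100.00 : 49.86 : 9.32

Expanding (0.5721 + 0.4279)^4:
P(M) = 0.5721^4 = 0.107124
P(M+2) = 4 × 0.5721^3 × 0.4279^1 = 0.320493
P(M+4) = 6 × 0.5721^2 × 0.4279^2 = 0.359567
P(M+6) = 4 × 0.5721^1 × 0.4279^3 = 0.179291
P(M+8) = 0.4279^4 = 0.033525
The M+4 peak is largest (0.359567); scaling to 100 gives 29.79 : 89.13 : 100.00 : 49.86 : 9.32.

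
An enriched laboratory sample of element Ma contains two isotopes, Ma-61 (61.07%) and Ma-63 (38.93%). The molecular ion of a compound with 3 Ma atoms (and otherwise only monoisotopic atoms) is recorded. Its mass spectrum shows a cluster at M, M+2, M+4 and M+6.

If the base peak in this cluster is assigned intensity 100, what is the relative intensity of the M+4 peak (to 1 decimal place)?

Binomial terms of (0.6107 + 0.3893)^3: M 0.2278, M+2 0.4356, M+4 0.2777, M+6 0.0590 → M+2 is the base peak.
P(M+2) = C(3,1) × 0.6107^2 × 0.3893^1 = 3 × 0.37295449 × 0.3893 = 0.435574 (base)
P(M+4) = C(3,2) × 0.6107^1 × 0.3893^2 = 3 × 0.6107 × 0.15155449 = 0.277663
Relative intensity = 0.277663 / 0.435574 × 100 = 63.7

63.7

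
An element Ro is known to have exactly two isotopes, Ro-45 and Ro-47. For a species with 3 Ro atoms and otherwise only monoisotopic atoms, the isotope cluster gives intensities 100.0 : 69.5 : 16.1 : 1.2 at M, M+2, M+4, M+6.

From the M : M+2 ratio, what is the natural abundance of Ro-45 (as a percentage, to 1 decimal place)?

Let p = fractional abundance of Ro-45. I(M+2)/I(M) = [C(3,1)·p^2·(1−p)] / p^3 = 3·(1−p)/p = 69.5/100.0 = 0.6950
(1−p)/p = 0.6950/3 = 0.2317  ⇒  p = 1/(1 + 0.2317) = 0.8119
Ro-45: 81.2%, Ro-47: 18.8%.

81.2%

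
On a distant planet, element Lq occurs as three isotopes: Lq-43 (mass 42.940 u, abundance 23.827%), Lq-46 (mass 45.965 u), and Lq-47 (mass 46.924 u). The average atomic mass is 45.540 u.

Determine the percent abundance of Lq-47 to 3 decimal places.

The remaining 76.173% is split between Lq-46 (fraction x) and Lq-47 (fraction 0.76173 − x).
Substituting: 45.965x + 46.924(0.76173 − x) = 35.3086862
(45.965 − 46.924)x = -0.43473232  ⇒  x = 0.45332, y = 0.30841
Lq-46: 45.332%, Lq-47: 30.841%.

30.841%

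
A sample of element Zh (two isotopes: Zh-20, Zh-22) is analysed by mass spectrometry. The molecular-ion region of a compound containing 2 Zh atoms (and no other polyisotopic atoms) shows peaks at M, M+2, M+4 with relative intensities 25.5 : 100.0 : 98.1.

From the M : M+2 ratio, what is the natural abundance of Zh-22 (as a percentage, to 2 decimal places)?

66.23%

If p is the fraction of Zh that is Zh-20, then I(M+2)/I(M) = [C(2,1)·p^1·(1−p)] / p^2 = 2·(1−p)/p = 100.0/25.5 = 3.9216
(1−p)/p = 3.9216/2 = 1.9608  ⇒  p = 1/(1 + 1.9608) = 0.3377
Zh-20: 33.77%, Zh-22: 66.23%.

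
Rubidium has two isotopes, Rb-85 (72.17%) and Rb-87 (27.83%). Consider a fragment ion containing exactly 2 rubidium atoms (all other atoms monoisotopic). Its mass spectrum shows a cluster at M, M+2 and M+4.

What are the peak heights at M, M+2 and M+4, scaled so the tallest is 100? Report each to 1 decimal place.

100.0 : 77.1 : 14.9

The 2 Rb atoms are independent, so intensities follow the terms of (0.7217 + 0.2783)^2.
P(M) = 0.7217^2 = 0.520851
P(M+2) = 2 × 0.7217^1 × 0.2783^1 = 0.401698
P(M+4) = 0.2783^2 = 0.077451
The M peak is largest (0.520851); scaling to 100 gives 100.0 : 77.1 : 14.9.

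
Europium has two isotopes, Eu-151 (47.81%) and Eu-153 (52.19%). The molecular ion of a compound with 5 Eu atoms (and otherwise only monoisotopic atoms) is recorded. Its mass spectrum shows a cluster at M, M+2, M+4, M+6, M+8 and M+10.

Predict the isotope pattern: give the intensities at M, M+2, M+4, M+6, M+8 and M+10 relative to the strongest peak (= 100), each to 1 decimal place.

Expanding (0.4781 + 0.5219)^5:
P(M) = 0.4781^5 = 0.024980
P(M+2) = 5 × 0.4781^4 × 0.5219^1 = 0.136343
P(M+4) = 10 × 0.4781^3 × 0.5219^2 = 0.297667
P(M+6) = 10 × 0.4781^2 × 0.5219^3 = 0.324937
P(M+8) = 5 × 0.4781^1 × 0.5219^4 = 0.177353
P(M+10) = 0.5219^5 = 0.038720
The M+6 peak is largest (0.324937); scaling to 100 gives 7.7 : 42.0 : 91.6 : 100.0 : 54.6 : 11.9.

7.7 : 42.0 : 91.6 : 100.0 : 54.6 : 11.9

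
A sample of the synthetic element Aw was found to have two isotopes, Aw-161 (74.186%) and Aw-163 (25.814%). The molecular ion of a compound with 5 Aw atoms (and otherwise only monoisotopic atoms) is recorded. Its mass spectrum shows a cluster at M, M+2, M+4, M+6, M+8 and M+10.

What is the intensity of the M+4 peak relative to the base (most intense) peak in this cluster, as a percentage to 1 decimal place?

Term probabilities: M 0.2247, M+2 0.3909, M+4 0.2721, M+6 0.0947, M+8 0.0165, M+10 0.0011. Base peak = M+2.
P(M+2) = C(5,1) × 0.74186^4 × 0.25814^1 = 5 × 0.30289201 × 0.25814 = 0.390943 (base)
P(M+4) = C(5,2) × 0.74186^3 × 0.25814^2 = 10 × 0.40828729 × 0.06663626 = 0.272067
Relative intensity = 0.272067 / 0.390943 × 100 = 69.6

69.6%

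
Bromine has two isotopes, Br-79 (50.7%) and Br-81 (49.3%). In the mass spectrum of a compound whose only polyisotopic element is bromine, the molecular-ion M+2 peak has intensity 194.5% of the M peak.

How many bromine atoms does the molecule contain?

With n Br atoms, P(M+2)/P(M) = C(n,1)·p^(n−1)q / p^n = n·q/p = n · 0.493/0.507.
n = 1.945 × 0.507/0.493 = 2.00 ≈ 2

2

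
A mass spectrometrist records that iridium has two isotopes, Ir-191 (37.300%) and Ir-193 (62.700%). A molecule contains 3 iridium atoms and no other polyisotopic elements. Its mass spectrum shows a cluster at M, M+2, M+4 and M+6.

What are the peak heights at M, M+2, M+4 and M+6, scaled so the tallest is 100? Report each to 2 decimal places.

11.80 : 59.49 : 100.00 : 56.03

Expanding (0.37300 + 0.62700)^3:
P(M) = 0.37300^3 = 0.051895
P(M+2) = 3 × 0.37300^2 × 0.62700^1 = 0.261702
P(M+4) = 3 × 0.37300^1 × 0.62700^2 = 0.439911
P(M+6) = 0.62700^3 = 0.246492
The M+4 peak is largest (0.439911); scaling to 100 gives 11.80 : 59.49 : 100.00 : 56.03.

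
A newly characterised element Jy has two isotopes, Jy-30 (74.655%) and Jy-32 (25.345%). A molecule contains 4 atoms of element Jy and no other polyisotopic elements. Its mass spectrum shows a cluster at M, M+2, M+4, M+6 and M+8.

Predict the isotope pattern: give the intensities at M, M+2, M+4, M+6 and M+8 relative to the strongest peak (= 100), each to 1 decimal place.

The 4 Jy atoms are independent, so intensities follow the terms of (0.74655 + 0.25345)^4.
P(M) = 0.74655^4 = 0.310624
P(M+2) = 4 × 0.74655^3 × 0.25345^1 = 0.421822
P(M+4) = 6 × 0.74655^2 × 0.25345^2 = 0.214810
P(M+6) = 4 × 0.74655^1 × 0.25345^3 = 0.048618
P(M+8) = 0.25345^4 = 0.004126
The M+2 peak is largest (0.421822); scaling to 100 gives 73.6 : 100.0 : 50.9 : 11.5 : 1.0.

73.6 : 100.0 : 50.9 : 11.5 : 1.0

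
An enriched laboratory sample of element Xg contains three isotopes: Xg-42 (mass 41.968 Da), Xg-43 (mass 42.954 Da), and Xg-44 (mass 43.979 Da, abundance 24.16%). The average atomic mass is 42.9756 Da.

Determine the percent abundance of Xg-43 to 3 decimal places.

Let x and y be the fractions of Xg-42 and Xg-43. Then x + y = 1 − 0.2416 = 0.7584 and 41.968x + 42.954y = 42.9756 − 0.2416×43.979 = 32.3502736.
Substituting: 41.968x + 42.954(0.7584 − x) = 32.3502736
(41.968 − 42.954)x = -0.22604  ⇒  x = 0.22925, y = 0.52915
Xg-42: 22.925%, Xg-43: 52.915%.

52.915%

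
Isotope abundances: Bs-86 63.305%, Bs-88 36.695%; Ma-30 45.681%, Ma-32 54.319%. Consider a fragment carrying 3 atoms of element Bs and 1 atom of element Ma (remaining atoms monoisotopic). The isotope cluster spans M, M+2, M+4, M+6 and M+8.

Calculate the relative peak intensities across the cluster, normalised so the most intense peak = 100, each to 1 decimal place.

Element Bs pattern (n=3): 0.25369625 : 0.44116817 : 0.25572492 : 0.04941066
Element Ma pattern (n=1): 0.45681 : 0.54319
Convolve the two distributions (both contribute in 2-u steps):
  M: 0.25369625×0.45681 = 0.115891
  M+2: 0.25369625×0.54319 + 0.44116817×0.45681 = 0.339335
  M+4: 0.44116817×0.54319 + 0.25572492×0.45681 = 0.356456
  M+6: 0.25572492×0.54319 + 0.04941066×0.45681 = 0.161479
  M+8: 0.04941066×0.54319 = 0.026839
Scale to base peak (0.356456) = 100: 32.5 : 95.2 : 100.0 : 45.3 : 7.5

32.5 : 95.2 : 100.0 : 45.3 : 7.5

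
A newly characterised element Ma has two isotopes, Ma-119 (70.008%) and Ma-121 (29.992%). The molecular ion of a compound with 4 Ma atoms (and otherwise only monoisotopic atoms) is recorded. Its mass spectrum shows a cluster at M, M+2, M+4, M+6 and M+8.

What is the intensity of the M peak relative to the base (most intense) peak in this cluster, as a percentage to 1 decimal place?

(0.70008 + 0.29992)^4 gives M 0.2402, M+2 0.4116, M+4 0.2645, M+6 0.0755, M+8 0.0081; the largest is M+2.
P(M+2) = C(4,1) × 0.70008^3 × 0.29992^1 = 4 × 0.34311761 × 0.29992 = 0.411631 (base)
P(M) = C(4,0) × 0.70008^4 × 0.29992^0 = 1 × 0.24020978 × 1.0000 = 0.240210
Relative intensity = 0.240210 / 0.411631 × 100 = 58.4

58.4%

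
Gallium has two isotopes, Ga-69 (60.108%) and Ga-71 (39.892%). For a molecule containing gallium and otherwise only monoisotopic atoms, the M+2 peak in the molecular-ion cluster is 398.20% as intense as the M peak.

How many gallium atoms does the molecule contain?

For n independent Ga atoms, I(M+2)/I(M) = n · (abundance Ga-71) / (abundance Ga-69) = n · 0.39892/0.60108.
n = 3.9820 × 0.60108/0.39892 = 6.00 ≈ 6

6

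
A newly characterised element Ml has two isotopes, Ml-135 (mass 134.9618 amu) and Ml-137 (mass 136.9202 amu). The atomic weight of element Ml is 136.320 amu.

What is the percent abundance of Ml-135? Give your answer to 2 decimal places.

Writing the weighted mean with unknown fraction x of Ml-135:
134.9618·x + 136.9202·(1 − x) = 136.320
(134.9618 − 136.9202)·x = 136.320 − 136.9202
x = -0.6002 / -1.9584 = 0.30647 → 30.65% Ml-135, 69.35% Ml-137.

30.65%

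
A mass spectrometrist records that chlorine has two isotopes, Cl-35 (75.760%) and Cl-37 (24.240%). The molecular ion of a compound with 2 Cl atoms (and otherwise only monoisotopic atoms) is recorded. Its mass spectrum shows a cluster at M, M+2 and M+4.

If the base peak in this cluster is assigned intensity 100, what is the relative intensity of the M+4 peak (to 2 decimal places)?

10.24

Term probabilities: M 0.5740, M+2 0.3673, M+4 0.0588. Base peak = M.
P(M) = C(2,0) × 0.75760^2 × 0.24240^0 = 1 × 0.57395776 × 1.0000 = 0.573958 (base)
P(M+4) = C(2,2) × 0.75760^0 × 0.24240^2 = 1 × 1.0000 × 0.05875776 = 0.058758
Relative intensity = 0.058758 / 0.573958 × 100 = 10.24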